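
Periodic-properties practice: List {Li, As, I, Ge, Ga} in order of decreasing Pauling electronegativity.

I > As > Ge > Ga > Li

Electronegativity increases across a period and decreases down a group, tracking effective nuclear charge and atomic size.
Neither a single period nor a single group — weigh both effects.
Ga > Li: the two effects oppose for this pair; the across-period effect wins (1.81 vs 0.98).
Ge > Ga: both are in period 4; the period trend gives Ge the larger value.
As > Ge: both are in period 4; the period trend gives As the larger value.
I > As: period and group pull opposite ways; the across-period shift dominates (2.66 vs 2.18).
Tabulated electronegativity (Pauling): Li 0.98, Ga 1.81, Ge 2.01, As 2.18, I 2.66.
So from highest to lowest: I > As > Ge > Ga > Li.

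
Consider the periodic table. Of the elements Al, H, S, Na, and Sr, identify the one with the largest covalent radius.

Sr

Moving right in a period, electrons are added to the same shell under a stronger nuclear pull, so atoms get smaller; moving down, a new shell is opened and atoms get larger.
Neither a single period nor a single group — weigh both effects.
S > H: period and group pull opposite ways; the down-group shift dominates (103 vs 32 pm).
Al > S: both are in period 3; the period trend gives Al the larger value.
Na > Al: Na lies to the left of Al in period 3, so the across-period effect alone puts Na larger.
Sr > Na: the two effects oppose for this pair; the down-group effect wins (185 vs 155 pm).
Tabulated atomic radius (pm): H 32, Na 155, Al 126, S 103, Sr 185.
The largest covalent radius among these belongs to Sr.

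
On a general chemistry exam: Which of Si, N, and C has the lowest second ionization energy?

Si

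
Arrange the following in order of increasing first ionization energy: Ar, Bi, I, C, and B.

Bi < B < I < C < Ar

B is in period 2, group 13; C is in period 2, group 14; Ar is in period 3, group 18; I is in period 5, group 17; Bi is in period 6, group 15.
First ionization energy rises across a period (greater Z_eff holds electrons more tightly) and falls down a group (valence electrons are farther from the nucleus).
Here both period and group differ, so the two effects have to be weighed against each other.
B > Bi: the two effects oppose for this pair; the down-group effect wins (801 vs 703 kJ/mol).
I > B: period and group pull opposite ways; the across-period shift dominates (1008 vs 801 kJ/mol).
C > I: the two effects oppose for this pair; the down-group effect wins (1086 vs 1008 kJ/mol).
Ar > C: the two effects oppose for this pair; the across-period effect wins (1521 vs 1086 kJ/mol).
Tabulated first ionization energy (kJ/mol): B 801, C 1086, Ar 1521, I 1008, Bi 703.
So from lowest to highest: Bi < B < I < C < Ar.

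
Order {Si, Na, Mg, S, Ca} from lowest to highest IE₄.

Si < S < Ca < Na < Mg

The fourth ionization energy removes an electron from the +3 ion. For each element: Si³⁺ still has 1 valence electron; Na³⁺ is already 2 electrons into the core; Mg³⁺ is already 1 electron into the core; S³⁺ still has 3 valence electrons; Ca³⁺ is already 1 electron into the core.
Core electrons are held far more tightly than valence electrons, so Ca, Na and Mg top the IE_4 order.
Valence configurations: Si³⁺ [Ne]3s¹, S³⁺ [Ne]3s²3p¹.
Tabulated IE_4 (kJ/mol): Si 4356, Na 9543, Mg 10543, S 4556, Ca 6491.
Hence IE_4: Si < S < Ca < Na < Mg.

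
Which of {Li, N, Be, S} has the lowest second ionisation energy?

IE_2 is the cost of taking one more electron from the +1 cation: Li⁺ is the bare [He] core; N⁺ still has 4 valence electrons; Be⁺ still has 1 valence electron; S⁺ still has 5 valence electrons.
Breaking into a closed-shell core is much more expensive than removing a leftover valence electron — Li has the largest IE_2 here.
Valence configurations: N⁺ [He]2s²2p², Be⁺ [He]2s¹, S⁺ [Ne]3s²3p³.
Tabulated IE_2 (kJ/mol): Li 7298, N 2856, Be 1757, S 2252.
Putting it together, IE_2: Be < S < N < Li.

Be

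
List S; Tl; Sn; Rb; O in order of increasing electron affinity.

O is in period 2, group 16; S is in period 3, group 16; Rb is in period 5, group 1; Sn is in period 5, group 14; Tl is in period 6, group 13.
Atoms with high Z_eff and room in the valence shell (especially the halogens) have the most exothermic electron affinities.
Neither a single period nor a single group — weigh both effects.
Rb > Tl: the two effects oppose for this pair; the down-group effect wins (47 vs 19 kJ/mol).
Sn > Rb: both are in period 5; the period trend gives Sn the larger value.
O > Sn: both effects reinforce here, so O is clearly the higher of the two.
S > O: this pair runs against the simple trend — see the exception note.
Note the exception: S has a higher electron affinity than O, contrary to the simple trend — the compact 2p subshell of O repels the added electron more than S's larger 3p does.
Tabulated electron affinity (kJ/mol): O 141, S 200, Rb 47, Sn 107, Tl 19.
So from lowest to highest: Tl < Rb < Sn < O < S.

Tl < Rb < Sn < O < S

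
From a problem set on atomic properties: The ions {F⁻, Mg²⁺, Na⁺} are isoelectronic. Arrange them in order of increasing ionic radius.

Mg²⁺ < Na⁺ < F⁻

All of these have 10 electrons, so size is governed by nuclear charge alone: the more protons, the stronger the pull on the same electron cloud, and the smaller the ion.
Nuclear charges: Mg²⁺ (Z=12), Na⁺ (Z=11), F⁻ (Z=9).
Smallest to largest: Mg²⁺ < Na⁺ < F⁻.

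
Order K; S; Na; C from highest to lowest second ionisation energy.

After 1 electron has been removed, what remains? K⁺ is the bare [Ar] core; S⁺ still has 5 valence electrons; Na⁺ is the bare [Ne] core; C⁺ still has 3 valence electrons.
Pulling an electron out of a noble-gas core costs far more than removing a remaining valence electron, so K and Na sit at the high end of IE_2.
Valence configurations: S⁺ [Ne]3s²3p³, C⁺ [He]2s²2p¹.
The numbers (kJ/mol): K 3052, S 2252, Na 4562, C 2353.
Overall IE_2 order: S < C < K < Na.

Na, K, C, S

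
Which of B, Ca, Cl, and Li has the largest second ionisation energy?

Li

Consider each +1 ion: B⁺ still has 2 valence electrons; Ca⁺ still has 1 valence electron; Cl⁺ still has 6 valence electrons; Li⁺ is the bare [He] core.
Pulling an electron out of a noble-gas core costs far more than removing a remaining valence electron, so Li sits at the high end of IE_2.
Valence configurations: B⁺ [He]2s², Ca⁺ [Ar]4s¹, Cl⁺ [Ne]3s²3p⁴.
Approximate IE_2 values (kJ/mol): B 2427, Ca 1145, Cl 2298, Li 7298.
Hence IE_2: Ca < Cl < B < Li.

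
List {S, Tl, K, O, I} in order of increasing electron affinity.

Tl < K < O < S < I

Adding an electron releases more energy for atoms nearer the top right (short of the noble gases).
These span different periods and groups, so the two trends combine.
K > Tl: period and group pull opposite ways; the down-group shift dominates (48 vs 19 kJ/mol).
O > K: relative to K, both the across-period and down-group shifts push O's electron affinity up.
S > O: this pair runs against the simple trend — see the exception note.
I > S: period and group pull opposite ways; the across-period shift dominates (295 vs 200 kJ/mol).
Note the exception: S has a higher electron affinity than O, contrary to the simple trend — the compact 2p subshell of O repels the added electron more than S's larger 3p does.
Tabulated electron affinity (kJ/mol): O 141, S 200, K 48, I 295, Tl 19.
So from lowest to highest: Tl < K < O < S < I.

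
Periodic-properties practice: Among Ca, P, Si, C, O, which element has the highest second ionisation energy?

O

IE_2 is the cost of taking one more electron from the +1 cation: Ca⁺ still has 1 valence electron; P⁺ still has 4 valence electrons; Si⁺ still has 3 valence electrons; C⁺ still has 3 valence electrons; O⁺ still has 5 valence electrons.
All are still removing valence electrons, so compare the +1 ions as you would atoms: IE_2 generally rises across a period (higher Z_eff) and falls down a group (larger shell), subject to the usual subshell exceptions.
Valence configurations: Ca⁺ [Ar]4s¹, P⁺ [Ne]3s²3p², Si⁺ [Ne]3s²3p¹, C⁺ [He]2s²2p¹, O⁺ [He]2s²2p³.
Approximate IE_2 values (kJ/mol): Ca 1145, P 1907, Si 1577, C 2353, O 3388.
Putting it together, IE_2: Ca < Si < P < C < O.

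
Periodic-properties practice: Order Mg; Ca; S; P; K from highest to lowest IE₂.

K > S > P > Mg > Ca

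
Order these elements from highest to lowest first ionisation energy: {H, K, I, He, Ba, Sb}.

Across a period the outer electron is held more tightly (higher IE₁); down a group it sits in a higher shell, more shielded, and comes off more easily.
Here both period and group differ, so the two effects have to be weighed against each other.
Ba > K: the two effects oppose for this pair; the across-period effect wins (503 vs 419 kJ/mol).
Sb > Ba: relative to Ba, both the across-period and down-group shifts push Sb's first ionization energy up.
I > Sb: both are in period 5; the period trend gives I the larger value.
H > I: the two effects oppose for this pair; the down-group effect wins (1312 vs 1008 kJ/mol).
He > H: He lies to the right of H in period 1, so the across-period effect alone puts He higher.
Approximate values (kJ/mol): H 1312, He 2372, K 419, Sb 831, I 1008, Ba 503.
So from highest to lowest: He > H > I > Sb > Ba > K.

He > H > I > Sb > Ba > K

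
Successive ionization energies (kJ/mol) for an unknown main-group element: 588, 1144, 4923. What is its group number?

Group 2

Look for the largest jump between consecutive ionization energies: IE3/IE2 ≈ 4.3, far larger than any earlier ratio.
That jump marks the point where a core electron is being removed. So the atom has 2 valence electrons.
A main-group element with 2 valence electrons is in group 2.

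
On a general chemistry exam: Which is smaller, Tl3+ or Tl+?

Both ions have Z = 81 protons, but Tl3+ has lost more electrons, so its remaining electrons feel a larger effective nuclear charge per electron and are pulled in more tightly.
Higher positive charge → smaller ion, so Tl+ > Tl3+.

Tl3+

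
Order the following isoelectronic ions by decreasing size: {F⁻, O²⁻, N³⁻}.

All of these have 10 electrons, so size is governed by nuclear charge alone: the more protons, the stronger the pull on the same electron cloud, and the smaller the ion.
Nuclear charges: F⁻ (Z=9), O²⁻ (Z=8), N³⁻ (Z=7).
Largest to smallest: N³⁻ > O²⁻ > F⁻.

N³⁻, O²⁻, F⁻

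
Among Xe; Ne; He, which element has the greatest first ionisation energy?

He is in period 1, group 18; Ne is in period 2, group 18; Xe is in period 5, group 18.
Across a period the outer electron is held more tightly (higher IE₁); down a group it sits in a higher shell, more shielded, and comes off more easily.
All are in group 18, so first ionization energy increases up the group.
The greatest first ionisation energy among these belongs to He.

He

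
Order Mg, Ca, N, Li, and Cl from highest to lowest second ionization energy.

Li > N > Cl > Mg > Ca

IE_2 is the cost of taking one more electron from the +1 cation: Mg⁺ still has 1 valence electron; Ca⁺ still has 1 valence electron; N⁺ still has 4 valence electrons; Li⁺ is the bare [He] core; Cl⁺ still has 6 valence electrons.
Pulling an electron out of a noble-gas core costs far more than removing a remaining valence electron, so Li sits at the high end of IE_2.
Valence configurations: Mg⁺ [Ne]3s¹, Ca⁺ [Ar]4s¹, N⁺ [He]2s²2p², Cl⁺ [Ne]3s²3p⁴.
The numbers (kJ/mol): Mg 1451, Ca 1145, N 2856, Li 7298, Cl 2298.
Overall IE_2 order: Ca < Mg < Cl < N < Li.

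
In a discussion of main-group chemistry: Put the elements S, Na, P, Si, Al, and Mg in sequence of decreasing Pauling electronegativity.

S, P, Si, Al, Mg, Na

Atoms toward the upper right of the periodic table pull bonding electrons most strongly.
All lie in period 3, so electronegativity increases left to right.
So from highest to lowest: S > P > Si > Al > Mg > Na.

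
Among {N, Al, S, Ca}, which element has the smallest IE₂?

Ca

IE_2 is the cost of taking one more electron from the +1 cation: N⁺ still has 4 valence electrons; Al⁺ still has 2 valence electrons; S⁺ still has 5 valence electrons; Ca⁺ still has 1 valence electron.
All are still removing valence electrons, so compare the +1 ions as you would atoms: IE_2 generally rises across a period (higher Z_eff) and falls down a group (larger shell), subject to the usual subshell exceptions.
Valence configurations: N⁺ [He]2s²2p², Al⁺ [Ne]3s², S⁺ [Ne]3s²3p³, Ca⁺ [Ar]4s¹.
The numbers (kJ/mol): N 2856, Al 1817, S 2252, Ca 1145.
Overall IE_2 order: Ca < Al < S < N.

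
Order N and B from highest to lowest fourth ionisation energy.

B > N

After 3 electrons have been removed, what remains? N³⁺ still has 2 valence electrons; B³⁺ is the bare [He] core.
Breaking into a closed-shell core is much more expensive than removing a leftover valence electron — B has the largest IE_4 here.
Tabulated IE_4 (kJ/mol): N 7475, B 25026.
So the fourth ionization energies run N < B.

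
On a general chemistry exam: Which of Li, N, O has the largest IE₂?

Li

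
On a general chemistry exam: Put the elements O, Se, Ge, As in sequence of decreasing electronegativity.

O > Se > As > Ge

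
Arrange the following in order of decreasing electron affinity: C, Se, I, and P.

C is in period 2, group 14; P is in period 3, group 15; Se is in period 4, group 16; I is in period 5, group 17.
EA tends to increase across a period and decrease down a group, though the pattern is less regular than for IE or radius.
A diagonal step moves right (one effect) and down (the opposite effect) at once.
C > P: period and group pull opposite ways; the down-group shift dominates (122 vs 72 kJ/mol).
Se > C: period and group pull opposite ways; the across-period shift dominates (195 vs 122 kJ/mol).
I > Se: the two effects oppose for this pair; the across-period effect wins (295 vs 195 kJ/mol).
Tabulated electron affinity (kJ/mol): C 122, P 72, Se 195, I 295.
So from highest to lowest: I > Se > C > P.

I, Se, C, P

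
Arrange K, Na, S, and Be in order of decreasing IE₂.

Na, K, S, Be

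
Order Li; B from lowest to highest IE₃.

The third ionization energy removes an electron from the +2 ion. For each element: Li²⁺ is already 1 electron into the core; B²⁺ still has 1 valence electron.
Pulling an electron out of a noble-gas core costs far more than removing a remaining valence electron, so Li sits at the high end of IE_3.
Approximate IE_3 values (kJ/mol): Li 11815, B 3660.
Hence IE_3: B < Li.

B < Li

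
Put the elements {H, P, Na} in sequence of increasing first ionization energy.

H is in period 1, group 1; Na is in period 3, group 1; P is in period 3, group 15.
Across a period the outer electron is held more tightly (higher IE₁); down a group it sits in a higher shell, more shielded, and comes off more easily.
Neither a single period nor a single group — weigh both effects.
P > Na: both are in period 3; the period trend gives P the larger value.
H > P: the two effects oppose for this pair; the down-group effect wins (1312 vs 1012 kJ/mol).
For reference (kJ/mol): H 1312, Na 496, P 1012.
So from lowest to highest: Na < P < H.

Na, P, H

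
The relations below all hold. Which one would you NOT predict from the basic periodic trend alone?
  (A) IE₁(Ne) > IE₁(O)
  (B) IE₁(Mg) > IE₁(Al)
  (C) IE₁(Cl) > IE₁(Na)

The general trend: first ionisation energy increases across a period and decreases down a group.
(A) Ne (period 2, group 18) vs O (period 2, group 16): the stated order agrees with the simple trend.
(B) Mg (period 3, group 2) vs Al (period 3, group 13): the stated order contradicts the simple trend.
(C) Cl (period 3, group 17) vs Na (period 3, group 1): the stated order agrees with the simple trend.
The exception is (B): Al's single 3p electron is easier to remove than one from Mg's filled 3s².

(B)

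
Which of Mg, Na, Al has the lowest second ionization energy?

Consider each +1 ion: Mg⁺ still has 1 valence electron; Na⁺ is the bare [Ne] core; Al⁺ still has 2 valence electrons.
Core electrons are held far more tightly than valence electrons, so Na tops the IE_2 order.
Valence configurations: Mg⁺ [Ne]3s¹, Al⁺ [Ne]3s².
Tabulated IE_2 (kJ/mol): Mg 1451, Na 4562, Al 1817.
So the second ionization energies run Mg < Al < Na.

Mg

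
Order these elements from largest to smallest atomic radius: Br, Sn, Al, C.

C is in period 2, group 14; Al is in period 3, group 13; Br is in period 4, group 17; Sn is in period 5, group 14.
Across a period the added protons contract the valence shell; down a group each new principal shell makes the atom larger.
Neither a single period nor a single group — weigh both effects.
Br > C: period and group pull opposite ways; the down-group shift dominates (114 vs 75 pm).
Al > Br: period and group pull opposite ways; the across-period shift dominates (126 vs 114 pm).
Sn > Al: the two effects oppose for this pair; the down-group effect wins (140 vs 126 pm).
For reference (pm): C 75, Al 126, Br 114, Sn 140.
So from largest to smallest: Sn > Al > Br > C.

Sn > Al > Br > C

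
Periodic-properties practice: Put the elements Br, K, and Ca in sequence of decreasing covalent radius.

K is in period 4, group 1; Ca is in period 4, group 2; Br is in period 4, group 17.
Atomic radius shrinks across a period as nuclear charge pulls the same shell inward, and grows down a group as new shells are added.
All lie in period 4, so atomic radius increases right to left.
So from largest to smallest: K > Ca > Br.

K > Ca > Br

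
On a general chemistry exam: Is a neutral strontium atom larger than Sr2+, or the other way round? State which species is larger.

Sr

Forming Sr2+ removes 2 electrons from Sr. Fewer electrons for the same nuclear charge means less shielding and a higher Z_eff on the remaining electrons, and for main-group metals the entire outer shell is lost.
A cation is smaller than its parent atom: Sr2+ < Sr.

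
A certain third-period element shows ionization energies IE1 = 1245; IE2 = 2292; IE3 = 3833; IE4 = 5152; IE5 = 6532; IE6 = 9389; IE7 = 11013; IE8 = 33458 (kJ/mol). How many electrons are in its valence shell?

7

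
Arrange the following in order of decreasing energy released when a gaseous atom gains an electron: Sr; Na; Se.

Adding an electron releases more energy for atoms nearer the top right (short of the noble gases).
Here both period and group differ, so the two effects have to be weighed against each other.
Na > Sr: the two effects oppose for this pair; the down-group effect wins (53 vs 5 kJ/mol).
Se > Na: the two effects oppose for this pair; the across-period effect wins (195 vs 53 kJ/mol).
For reference (kJ/mol): Na 53, Se 195, Sr 5.
So from highest to lowest: Se > Na > Sr.

Se > Na > Sr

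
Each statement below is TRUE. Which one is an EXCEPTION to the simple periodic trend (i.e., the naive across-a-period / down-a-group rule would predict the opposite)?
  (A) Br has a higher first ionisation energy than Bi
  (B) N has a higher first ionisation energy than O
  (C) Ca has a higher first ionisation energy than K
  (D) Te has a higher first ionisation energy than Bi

(B)

The general trend: first ionisation energy increases across a period and decreases down a group.
(A) Br (period 4, group 17) vs Bi (period 6, group 15): the stated order agrees with the simple trend.
(B) N (period 2, group 15) vs O (period 2, group 16): the stated order contradicts the simple trend.
(C) Ca (period 4, group 2) vs K (period 4, group 1): the stated order agrees with the simple trend.
(D) Te (period 5, group 16) vs Bi (period 6, group 15): the stated order agrees with the simple trend.
The exception is (B): pairing an electron in O's 2p⁴ costs repulsion energy, so O ionizes more easily than half-filled N (2p³).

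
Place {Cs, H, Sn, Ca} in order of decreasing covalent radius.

H is in period 1, group 1; Ca is in period 4, group 2; Sn is in period 5, group 14; Cs is in period 6, group 1.
Across a period the added protons contract the valence shell; down a group each new principal shell makes the atom larger.
Neither a single period nor a single group — weigh both effects.
Sn > H: the two effects oppose for this pair; the down-group effect wins (140 vs 32 pm).
Ca > Sn: the two effects oppose for this pair; the across-period effect wins (171 vs 140 pm).
Cs > Ca: relative to Ca, both the across-period and down-group shifts push Cs's atomic radius up.
Tabulated atomic radius (pm): H 32, Ca 171, Sn 140, Cs 232.
So from largest to smallest: Cs > Ca > Sn > H.

Cs, Ca, Sn, H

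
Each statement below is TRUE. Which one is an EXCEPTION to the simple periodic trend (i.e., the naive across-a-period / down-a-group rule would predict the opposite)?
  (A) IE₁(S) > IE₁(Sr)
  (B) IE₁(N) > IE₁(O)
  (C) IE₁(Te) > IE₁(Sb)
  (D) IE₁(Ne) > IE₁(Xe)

The general trend: IE₁ increases across a period and decreases down a group.
(A) S (period 3, group 16) vs Sr (period 5, group 2): the stated order agrees with the simple trend.
(B) N (period 2, group 15) vs O (period 2, group 16): the stated order contradicts the simple trend.
(C) Te (period 5, group 16) vs Sb (period 5, group 15): the stated order agrees with the simple trend.
(D) Ne (period 2, group 18) vs Xe (period 5, group 18): the stated order agrees with the simple trend.
The exception is (B): pairing an electron in O's 2p⁴ costs repulsion energy, so O ionizes more easily than half-filled N (2p³).

(B)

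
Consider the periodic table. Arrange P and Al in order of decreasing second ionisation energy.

P, Al

After 1 electron has been removed, what remains? P⁺ still has 4 valence electrons; Al⁺ still has 2 valence electrons.
All are still removing valence electrons, so compare the +1 ions as you would atoms: IE_2 generally rises across a period (higher Z_eff) and falls down a group (larger shell), subject to the usual subshell exceptions.
Valence configurations: P⁺ [Ne]3s²3p², Al⁺ [Ne]3s².
The numbers (kJ/mol): P 1907, Al 1817.
Overall IE_2 order: Al < P.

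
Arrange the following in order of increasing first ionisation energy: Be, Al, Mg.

Be is in period 2, group 2; Mg is in period 3, group 2; Al is in period 3, group 13.
Across a period the outer electron is held more tightly (higher IE₁); down a group it sits in a higher shell, more shielded, and comes off more easily.
Here both period and group differ, so the two effects have to be weighed against each other.
Mg > Al: this pair runs against the simple trend — see the exception note.
Be > Mg: they share group 2; the group trend gives Be the larger value.
Note the exception: Mg has a higher first ionization energy than Al, contrary to the simple trend — Al's single 3p electron is easier to remove than one from Mg's filled 3s².
Approximate values (kJ/mol): Be 900, Mg 738, Al 578.
So from lowest to highest: Al < Mg < Be.

Al, Mg, Be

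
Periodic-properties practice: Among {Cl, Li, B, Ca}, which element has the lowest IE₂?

Ca

Consider each +1 ion: Cl⁺ still has 6 valence electrons; Li⁺ is the bare [He] core; B⁺ still has 2 valence electrons; Ca⁺ still has 1 valence electron.
Breaking into a closed-shell core is much more expensive than removing a leftover valence electron — Li has the largest IE_2 here.
Valence configurations: Cl⁺ [Ne]3s²3p⁴, B⁺ [He]2s², Ca⁺ [Ar]4s¹.
Tabulated IE_2 (kJ/mol): Cl 2298, Li 7298, B 2427, Ca 1145.
Putting it together, IE_2: Ca < Cl < B < Li.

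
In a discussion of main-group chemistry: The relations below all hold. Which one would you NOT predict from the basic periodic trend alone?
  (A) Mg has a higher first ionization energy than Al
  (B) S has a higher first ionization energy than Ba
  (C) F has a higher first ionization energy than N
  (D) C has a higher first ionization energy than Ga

(A)

The general trend: first ionization energy increases across a period and decreases down a group.
(A) Mg (period 3, group 2) vs Al (period 3, group 13): the stated order contradicts the simple trend.
(B) S (period 3, group 16) vs Ba (period 6, group 2): the stated order agrees with the simple trend.
(C) F (period 2, group 17) vs N (period 2, group 15): the stated order agrees with the simple trend.
(D) C (period 2, group 14) vs Ga (period 4, group 13): the stated order agrees with the simple trend.
The exception is (A): Al's single 3p electron is easier to remove than one from Mg's filled 3s².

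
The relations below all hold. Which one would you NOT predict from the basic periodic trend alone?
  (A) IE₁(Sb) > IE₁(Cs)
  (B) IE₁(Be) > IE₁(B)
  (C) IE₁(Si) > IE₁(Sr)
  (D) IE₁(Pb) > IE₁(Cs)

The general trend: IE₁ increases across a period and decreases down a group.
(A) Sb (period 5, group 15) vs Cs (period 6, group 1): the stated order agrees with the simple trend.
(B) Be (period 2, group 2) vs B (period 2, group 13): the stated order contradicts the simple trend.
(C) Si (period 3, group 14) vs Sr (period 5, group 2): the stated order agrees with the simple trend.
(D) Pb (period 6, group 14) vs Cs (period 6, group 1): the stated order agrees with the simple trend.
The exception is (B): removing B's lone 2p electron is easier than breaking Be's filled 2s².

(B)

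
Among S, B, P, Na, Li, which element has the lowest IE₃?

IE_3 is the cost of taking one more electron from the +2 cation: S²⁺ still has 4 valence electrons; B²⁺ still has 1 valence electron; P²⁺ still has 3 valence electrons; Na²⁺ is already 1 electron into the core; Li²⁺ is already 1 electron into the core.
Pulling an electron out of a noble-gas core costs far more than removing a remaining valence electron, so Na and Li sit at the high end of IE_3.
Valence configurations: S²⁺ [Ne]3s²3p², B²⁺ [He]2s¹, P²⁺ [Ne]3s²3p¹.
The numbers (kJ/mol): S 3357, B 3660, P 2914, Na 6910, Li 11815.
Hence IE_3: P < S < B < Na < Li.

P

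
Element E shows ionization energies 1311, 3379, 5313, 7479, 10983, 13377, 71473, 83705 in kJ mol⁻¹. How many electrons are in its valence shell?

6

Look for the largest jump between consecutive ionization energies: IE7/IE6 ≈ 5.3, far larger than any earlier ratio.
That jump marks the point where a core electron is being removed. So the atom has 6 valence electrons.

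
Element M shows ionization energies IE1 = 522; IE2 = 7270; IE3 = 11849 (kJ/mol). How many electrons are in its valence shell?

1

Look for the largest jump between consecutive ionization energies: IE2/IE1 ≈ 13.9, far larger than any earlier ratio.
That jump marks the point where a core electron is being removed. So the atom has 1 valence electron.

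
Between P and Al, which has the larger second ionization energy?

P

IE_2 is the cost of taking one more electron from the +1 cation: P⁺ still has 4 valence electrons; Al⁺ still has 2 valence electrons.
All are still removing valence electrons, so compare the +1 ions as you would atoms: IE_2 generally rises across a period (higher Z_eff) and falls down a group (larger shell), subject to the usual subshell exceptions.
Valence configurations: P⁺ [Ne]3s²3p², Al⁺ [Ne]3s².
The numbers (kJ/mol): P 1907, Al 1817.
Overall IE_2 order: Al < P.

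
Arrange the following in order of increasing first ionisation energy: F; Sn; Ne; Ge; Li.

First ionization energy rises across a period (greater Z_eff holds electrons more tightly) and falls down a group (valence electrons are farther from the nucleus).
These span different periods and groups, so the two trends combine.
Sn > Li: the two effects oppose for this pair; the across-period effect wins (709 vs 520 kJ/mol).
Ge > Sn: they share group 14; the group trend gives Ge the larger value.
F > Ge: both effects reinforce here, so F is clearly the higher of the two.
Ne > F: both are in period 2; the period trend gives Ne the larger value.
For reference (kJ/mol): Li 520, F 1681, Ne 2081, Ge 762, Sn 709.
So from lowest to highest: Li < Sn < Ge < F < Ne.

Li < Sn < Ge < F < Ne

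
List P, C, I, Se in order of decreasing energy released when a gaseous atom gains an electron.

C is in period 2, group 14; P is in period 3, group 15; Se is in period 4, group 16; I is in period 5, group 17.
Electron affinity generally becomes more exothermic across a period toward the halogens and less exothermic down a group.
These sit on a diagonal, where the across-period and down-group effects partly cancel.
C > P: the two effects oppose for this pair; the down-group effect wins (122 vs 72 kJ/mol).
Se > C: the two effects oppose for this pair; the across-period effect wins (195 vs 122 kJ/mol).
I > Se: the two effects oppose for this pair; the across-period effect wins (295 vs 195 kJ/mol).
Tabulated electron affinity (kJ/mol): C 122, P 72, Se 195, I 295.
So from highest to lowest: I > Se > C > P.

I > Se > C > P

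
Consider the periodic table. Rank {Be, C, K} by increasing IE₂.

The second ionization energy removes an electron from the +1 ion. For each element: Be⁺ still has 1 valence electron; C⁺ still has 3 valence electrons; K⁺ is the bare [Ar] core.
Core electrons are held far more tightly than valence electrons, so K tops the IE_2 order.
Valence configurations: Be⁺ [He]2s¹, C⁺ [He]2s²2p¹.
The numbers (kJ/mol): Be 1757, C 2353, K 3052.
Putting it together, IE_2: Be < C < K.

Be, C, K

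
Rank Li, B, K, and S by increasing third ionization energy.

S, B, K, Li

The third ionization energy removes an electron from the +2 ion. For each element: Li²⁺ is already 1 electron into the core; B²⁺ still has 1 valence electron; K²⁺ is already 1 electron into the core; S²⁺ still has 4 valence electrons.
Breaking into a closed-shell core is much more expensive than removing a leftover valence electron — K and Li have the largest IE_3 here.
Valence configurations: B²⁺ [He]2s¹, S²⁺ [Ne]3s²3p².
The numbers (kJ/mol): Li 11815, B 3660, K 4420, S 3357.
Putting it together, IE_3: S < B < K < Li.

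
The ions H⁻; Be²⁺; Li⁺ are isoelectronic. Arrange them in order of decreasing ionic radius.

All of these have 2 electrons, so size is governed by nuclear charge alone: the more protons, the stronger the pull on the same electron cloud, and the smaller the ion.
Nuclear charges: Be²⁺ (Z=4), Li⁺ (Z=3), H⁻ (Z=1).
Largest to smallest: H⁻ > Li⁺ > Be²⁺.

H⁻ > Li⁺ > Be²⁺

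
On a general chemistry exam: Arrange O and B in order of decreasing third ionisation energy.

O, B

After 2 electrons have been removed, what remains? O²⁺ still has 4 valence electrons; B²⁺ still has 1 valence electron.
All are still removing valence electrons, so compare the +2 ions as you would atoms: IE_3 generally rises across a period (higher Z_eff) and falls down a group (larger shell), subject to the usual subshell exceptions.
Valence configurations: O²⁺ [He]2s²2p², B²⁺ [He]2s¹.
Approximate IE_3 values (kJ/mol): O 5300, B 3660.
Putting it together, IE_3: B < O.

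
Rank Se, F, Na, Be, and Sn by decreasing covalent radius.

Be is in period 2, group 2; F is in period 2, group 17; Na is in period 3, group 1; Se is in period 4, group 16; Sn is in period 5, group 14.
Radius decreases left→right (rising Z_eff, same n) and increases top→bottom (higher n).
These span different periods and groups, so the two trends combine.
Be > F: Be lies to the left of F in period 2, so the across-period effect alone puts Be larger.
Se > Be: period and group pull opposite ways; the down-group shift dominates (116 vs 102 pm).
Sn > Se: relative to Se, both the across-period and down-group shifts push Sn's atomic radius up.
Na > Sn: the two effects oppose for this pair; the across-period effect wins (155 vs 140 pm).
For reference (pm): Be 102, F 64, Na 155, Se 116, Sn 140.
So from largest to smallest: Na > Sn > Se > Be > F.

Na > Sn > Se > Be > F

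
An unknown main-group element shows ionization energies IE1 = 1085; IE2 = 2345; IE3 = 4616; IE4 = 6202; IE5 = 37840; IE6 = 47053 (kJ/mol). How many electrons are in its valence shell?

Look for the largest jump between consecutive ionization energies: IE5/IE4 ≈ 6.1, far larger than any earlier ratio.
That jump marks the point where a core electron is being removed. So the atom has 4 valence electrons.

4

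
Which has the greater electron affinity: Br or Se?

Se is in period 4, group 16; Br is in period 4, group 17.
Atoms with high Z_eff and room in the valence shell (especially the halogens) have the most exothermic electron affinities.
All lie in period 4, so electron affinity increases left to right.
So Br has the greater electron affinity (Br > Se).

Br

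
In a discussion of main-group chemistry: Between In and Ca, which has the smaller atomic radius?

Ca is in period 4, group 2; In is in period 5, group 13.
Moving right in a period, electrons are added to the same shell under a stronger nuclear pull, so atoms get smaller; moving down, a new shell is opened and atoms get larger.
These sit on a diagonal, where the across-period and down-group effects partly cancel.
Ca > In: period and group pull opposite ways; the across-period shift dominates (171 vs 142 pm).
Tabulated atomic radius (pm): Ca 171, In 142.
So In has the smaller atomic radius (In < Ca).

In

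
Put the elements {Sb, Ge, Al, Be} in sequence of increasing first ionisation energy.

Al, Ge, Sb, Be

Be is in period 2, group 2; Al is in period 3, group 13; Ge is in period 4, group 14; Sb is in period 5, group 15.
Across a period the outer electron is held more tightly (higher IE₁); down a group it sits in a higher shell, more shielded, and comes off more easily.
A diagonal step moves right (one effect) and down (the opposite effect) at once.
Ge > Al: period and group pull opposite ways; the across-period shift dominates (762 vs 578 kJ/mol).
Sb > Ge: period and group pull opposite ways; the across-period shift dominates (831 vs 762 kJ/mol).
Be > Sb: the two effects oppose for this pair; the down-group effect wins (900 vs 831 kJ/mol).
Tabulated first ionization energy (kJ/mol): Be 900, Al 578, Ge 762, Sb 831.
So from lowest to highest: Al < Ge < Sb < Be.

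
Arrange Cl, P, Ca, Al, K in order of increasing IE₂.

The second ionization energy removes an electron from the +1 ion. For each element: Cl⁺ still has 6 valence electrons; P⁺ still has 4 valence electrons; Ca⁺ still has 1 valence electron; Al⁺ still has 2 valence electrons; K⁺ is the bare [Ar] core.
Core electrons are held far more tightly than valence electrons, so K tops the IE_2 order.
Valence configurations: Cl⁺ [Ne]3s²3p⁴, P⁺ [Ne]3s²3p², Ca⁺ [Ar]4s¹, Al⁺ [Ne]3s².
Tabulated IE_2 (kJ/mol): Cl 2298, P 1907, Ca 1145, Al 1817, K 3052.
So the second ionization energies run Ca < Al < P < Cl < K.

Ca, Al, P, Cl, K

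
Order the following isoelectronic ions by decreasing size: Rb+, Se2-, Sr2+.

All of these have 36 electrons, so size is governed by nuclear charge alone: the more protons, the stronger the pull on the same electron cloud, and the smaller the ion.
Nuclear charges: Sr2+ (Z=38), Rb+ (Z=37), Se2- (Z=34).
Largest to smallest: Se2- > Rb+ > Sr2+.

Se2-, Rb+, Sr2+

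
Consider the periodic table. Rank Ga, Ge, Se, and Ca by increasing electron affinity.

Ca < Ga < Ge < Se

Ca is in period 4, group 2; Ga is in period 4, group 13; Ge is in period 4, group 14; Se is in period 4, group 16.
Adding an electron releases more energy for atoms nearer the top right (short of the noble gases).
All lie in period 4, so electron affinity increases left to right.
So from lowest to highest: Ca < Ga < Ge < Se.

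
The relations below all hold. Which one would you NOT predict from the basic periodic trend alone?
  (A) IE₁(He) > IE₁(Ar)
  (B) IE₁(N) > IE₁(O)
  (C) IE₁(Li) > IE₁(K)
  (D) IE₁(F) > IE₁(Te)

The general trend: first ionisation energy increases across a period and decreases down a group.
(A) He (period 1, group 18) vs Ar (period 3, group 18): the stated order agrees with the simple trend.
(B) N (period 2, group 15) vs O (period 2, group 16): the stated order contradicts the simple trend.
(C) Li (period 2, group 1) vs K (period 4, group 1): the stated order agrees with the simple trend.
(D) F (period 2, group 17) vs Te (period 5, group 16): the stated order agrees with the simple trend.
The exception is (B): pairing an electron in O's 2p⁴ costs repulsion energy, so O ionizes more easily than half-filled N (2p³).

(B)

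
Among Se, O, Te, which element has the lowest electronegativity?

O is in period 2, group 16; Se is in period 4, group 16; Te is in period 5, group 16.
Smaller atoms with higher effective nuclear charge are more electronegative.
All are in group 16, so electronegativity increases up the group.
The lowest electronegativity among these belongs to Te.

Te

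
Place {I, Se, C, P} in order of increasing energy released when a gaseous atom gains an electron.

C is in period 2, group 14; P is in period 3, group 15; Se is in period 4, group 16; I is in period 5, group 17.
Electron affinity generally becomes more exothermic across a period toward the halogens and less exothermic down a group.
A diagonal step moves right (one effect) and down (the opposite effect) at once.
C > P: period and group pull opposite ways; the down-group shift dominates (122 vs 72 kJ/mol).
Se > C: the two effects oppose for this pair; the across-period effect wins (195 vs 122 kJ/mol).
I > Se: the two effects oppose for this pair; the across-period effect wins (295 vs 195 kJ/mol).
For reference (kJ/mol): C 122, P 72, Se 195, I 295.
So from lowest to highest: P < C < Se < I.

P, C, Se, I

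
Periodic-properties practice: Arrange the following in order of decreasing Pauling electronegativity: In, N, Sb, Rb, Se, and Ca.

N > Se > Sb > In > Ca > Rb

N is in period 2, group 15; Ca is in period 4, group 2; Se is in period 4, group 16; Rb is in period 5, group 1; In is in period 5, group 13; Sb is in period 5, group 15.
Smaller atoms with higher effective nuclear charge are more electronegative.
Here both period and group differ, so the two effects have to be weighed against each other.
Ca > Rb: relative to Rb, both the across-period and down-group shifts push Ca's electronegativity up.
In > Ca: period and group pull opposite ways; the across-period shift dominates (1.78 vs 1.00).
Sb > In: Sb lies to the right of In in period 5, so the across-period effect alone puts Sb higher.
Se > Sb: both effects reinforce here, so Se is clearly the higher of the two.
N > Se: period and group pull opposite ways; the down-group shift dominates (3.04 vs 2.55).
Approximate values (Pauling): N 3.04, Ca 1.00, Se 2.55, Rb 0.82, In 1.78, Sb 2.05.
So from highest to lowest: N > Se > Sb > In > Ca > Rb.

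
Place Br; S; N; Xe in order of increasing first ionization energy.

S < Br < Xe < N

N is in period 2, group 15; S is in period 3, group 16; Br is in period 4, group 17; Xe is in period 5, group 18.
First ionization energy rises across a period (greater Z_eff holds electrons more tightly) and falls down a group (valence electrons are farther from the nucleus).
These sit on a diagonal, where the across-period and down-group effects partly cancel.
Br > S: period and group pull opposite ways; the across-period shift dominates (1140 vs 1000 kJ/mol).
Xe > Br: period and group pull opposite ways; the across-period shift dominates (1170 vs 1140 kJ/mol).
N > Xe: period and group pull opposite ways; the down-group shift dominates (1402 vs 1170 kJ/mol).
Tabulated first ionization energy (kJ/mol): N 1402, S 1000, Br 1140, Xe 1170.
So from lowest to highest: S < Br < Xe < N.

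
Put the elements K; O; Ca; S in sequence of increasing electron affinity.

O is in period 2, group 16; S is in period 3, group 16; K is in period 4, group 1; Ca is in period 4, group 2.
Adding an electron releases more energy for atoms nearer the top right (short of the noble gases).
These span different periods and groups, so the two trends combine.
K > Ca: this pair runs against the simple trend — see the exception note.
O > K: relative to K, both the across-period and down-group shifts push O's electron affinity up.
S > O: this pair runs against the simple trend — see the exception note.
Note the exception: K has a higher electron affinity than Ca, contrary to the simple trend — adding an electron to Ca (ns²) has to open a new, higher-energy np subshell, which is unfavourable.
Note the exception: S has a higher electron affinity than O, contrary to the simple trend — the compact 2p subshell of O repels the added electron more than S's larger 3p does.
For reference (kJ/mol): O 141, S 200, K 48, Ca 2.
So from lowest to highest: Ca < K < O < S.

Ca, K, O, S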